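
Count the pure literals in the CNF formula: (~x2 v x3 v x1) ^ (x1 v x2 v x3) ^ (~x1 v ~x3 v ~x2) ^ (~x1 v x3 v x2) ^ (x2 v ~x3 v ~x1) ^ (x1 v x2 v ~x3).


A pure literal appears in only one polarity across all clauses.
No pure literals found.
Count = 0.

0


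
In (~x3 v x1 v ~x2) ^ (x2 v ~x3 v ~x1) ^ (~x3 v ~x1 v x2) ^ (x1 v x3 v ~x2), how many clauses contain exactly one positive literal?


A definite clause has exactly one positive literal.
Clause 1: 1 positive -> definite
Clause 2: 1 positive -> definite
Clause 3: 1 positive -> definite
Clause 4: 2 positive -> not definite
Definite clause count = 3.

3


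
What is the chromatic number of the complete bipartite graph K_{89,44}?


K_{89,44} is bipartite by definition: the two parts are independent sets, with every edge crossing between them.
Color all vertices in one part with color 1 and all vertices in the other part with color 2.
Since the graph has at least one edge, one color does not suffice.
Chromatic number = 2.

2


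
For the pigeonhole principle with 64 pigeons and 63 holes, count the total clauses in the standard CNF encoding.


The PHP encoding has two parts:
1) At-least-one-hole clauses: 64 (one per pigeon, each with 63 literals).
2) At-most-one-pigeon-per-hole clauses: 63 holes * C(64,2) = 63 * 2016 = 127008.
Total clauses = 64 + 127008 = 127072.

127072


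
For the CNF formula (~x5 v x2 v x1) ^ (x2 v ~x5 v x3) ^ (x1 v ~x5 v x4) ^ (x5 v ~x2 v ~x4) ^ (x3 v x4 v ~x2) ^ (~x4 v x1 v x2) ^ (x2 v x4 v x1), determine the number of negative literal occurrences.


Scan each clause for negated literals.
Clause 1: 1 negative; Clause 2: 1 negative; Clause 3: 1 negative; Clause 4: 2 negative; Clause 5: 1 negative; Clause 6: 1 negative; Clause 7: 0 negative.
Total negative literal occurrences = 7.

7


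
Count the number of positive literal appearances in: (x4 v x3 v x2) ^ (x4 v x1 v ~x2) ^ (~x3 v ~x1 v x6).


Scan each clause for unnegated literals.
Clause 1: 3 positive; Clause 2: 2 positive; Clause 3: 1 positive.
Total positive literal occurrences = 6.

6


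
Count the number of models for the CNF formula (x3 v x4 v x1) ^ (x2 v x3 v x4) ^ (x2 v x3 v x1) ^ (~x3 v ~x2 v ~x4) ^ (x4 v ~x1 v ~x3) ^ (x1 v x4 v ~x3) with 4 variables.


Enumerate all 16 truth assignments over 4 variables.
Test each against every clause.
Satisfying assignments found: 6.

6


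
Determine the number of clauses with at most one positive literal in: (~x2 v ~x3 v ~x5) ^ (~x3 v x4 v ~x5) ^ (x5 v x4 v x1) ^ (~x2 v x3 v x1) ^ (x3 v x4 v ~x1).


A Horn clause has at most one positive literal.
Clause 1: 0 positive lit(s) -> Horn
Clause 2: 1 positive lit(s) -> Horn
Clause 3: 3 positive lit(s) -> not Horn
Clause 4: 2 positive lit(s) -> not Horn
Clause 5: 2 positive lit(s) -> not Horn
Total Horn clauses = 2.

2


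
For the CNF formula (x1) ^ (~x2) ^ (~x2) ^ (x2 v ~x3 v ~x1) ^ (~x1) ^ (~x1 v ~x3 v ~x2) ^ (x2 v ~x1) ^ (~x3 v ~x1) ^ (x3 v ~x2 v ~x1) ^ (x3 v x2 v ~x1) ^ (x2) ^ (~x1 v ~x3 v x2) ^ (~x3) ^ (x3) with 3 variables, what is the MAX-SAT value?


Enumerate all 8 truth assignments.
For each, count how many of the 14 clauses are satisfied.
The formula is not fully satisfiable, so the maximum is below 14.
Maximum simultaneously satisfiable clauses = 11.

11


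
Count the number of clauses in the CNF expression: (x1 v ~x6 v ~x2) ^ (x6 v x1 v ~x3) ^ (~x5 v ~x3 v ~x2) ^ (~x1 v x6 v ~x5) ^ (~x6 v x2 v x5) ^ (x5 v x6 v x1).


Each group enclosed in parentheses joined by ^ is one clause.
Counting the conjuncts: 6 clauses.

6


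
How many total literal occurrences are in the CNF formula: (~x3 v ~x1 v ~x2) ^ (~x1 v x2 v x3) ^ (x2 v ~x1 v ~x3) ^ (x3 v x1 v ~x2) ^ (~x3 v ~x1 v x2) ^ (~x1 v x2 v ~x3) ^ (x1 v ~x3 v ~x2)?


Clause lengths: 3, 3, 3, 3, 3, 3, 3.
Sum = 3 + 3 + 3 + 3 + 3 + 3 + 3 = 21.

21


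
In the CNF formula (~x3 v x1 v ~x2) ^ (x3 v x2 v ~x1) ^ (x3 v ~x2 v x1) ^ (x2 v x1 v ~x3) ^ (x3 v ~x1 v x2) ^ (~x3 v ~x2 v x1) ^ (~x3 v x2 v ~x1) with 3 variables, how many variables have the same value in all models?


Find all satisfying assignments: 3 model(s).
Check which variables have the same value in every model.
No variable is fixed across all models.
Backbone size = 0.

0


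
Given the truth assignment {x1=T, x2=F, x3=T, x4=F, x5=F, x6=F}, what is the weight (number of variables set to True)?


The weight is the number of variables assigned True.
True variables: x1, x3.
Weight = 2.

2


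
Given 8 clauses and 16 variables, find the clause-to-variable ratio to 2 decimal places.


Clause-to-variable ratio = clauses / variables.
8 / 16 = 0.5.

0.5


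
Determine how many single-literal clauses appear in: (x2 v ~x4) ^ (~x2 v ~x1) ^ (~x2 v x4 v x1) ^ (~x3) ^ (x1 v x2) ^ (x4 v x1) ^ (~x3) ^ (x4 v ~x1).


A unit clause contains exactly one literal.
Unit clauses found: (~x3), (~x3).
Count = 2.

2


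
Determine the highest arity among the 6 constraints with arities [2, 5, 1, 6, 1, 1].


The arities are: 2, 5, 1, 6, 1, 1.
Scan for the maximum value.
Maximum arity = 6.

6


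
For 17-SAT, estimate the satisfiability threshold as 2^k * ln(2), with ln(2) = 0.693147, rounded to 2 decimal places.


Using the asymptotic formula: threshold ~ 2^k * ln(2).
2^17 = 131072.
131072 * 0.693147 = 90852.16.

90852.16


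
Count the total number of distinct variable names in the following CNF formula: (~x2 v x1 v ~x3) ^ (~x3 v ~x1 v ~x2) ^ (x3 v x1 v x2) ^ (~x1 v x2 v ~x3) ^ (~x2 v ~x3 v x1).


Identify each distinct variable in the formula.
Variables found: x1, x2, x3.
Total distinct variables = 3.

3


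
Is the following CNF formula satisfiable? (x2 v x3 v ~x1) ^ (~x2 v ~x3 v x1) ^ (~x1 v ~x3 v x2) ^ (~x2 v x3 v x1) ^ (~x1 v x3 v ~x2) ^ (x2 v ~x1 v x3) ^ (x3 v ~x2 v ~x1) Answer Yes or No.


Check all 8 possible truth assignments.
Number of satisfying assignments found: 3.
The formula is satisfiable.

Yes


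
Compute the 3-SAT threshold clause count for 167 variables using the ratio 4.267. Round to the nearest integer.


The 3-SAT phase transition occurs at approximately 4.267 clauses per variable.
m = 4.267 * 167 = 712.589.
Rounded to nearest integer: 713.

713


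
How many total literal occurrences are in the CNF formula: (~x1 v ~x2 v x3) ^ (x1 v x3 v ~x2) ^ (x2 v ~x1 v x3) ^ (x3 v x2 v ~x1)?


Clause lengths: 3, 3, 3, 3.
Sum = 3 + 3 + 3 + 3 = 12.

12


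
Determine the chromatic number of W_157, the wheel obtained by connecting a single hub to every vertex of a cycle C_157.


W_157 consists of the cycle C_157 together with a hub vertex adjacent to every cycle vertex.
The cycle C_157 needs 3 colors (odd cycle -> 3).
The hub is adjacent to every cycle vertex, so it must receive a new color distinct from all of them.
Chromatic number = 3 + 1 = 4.

4


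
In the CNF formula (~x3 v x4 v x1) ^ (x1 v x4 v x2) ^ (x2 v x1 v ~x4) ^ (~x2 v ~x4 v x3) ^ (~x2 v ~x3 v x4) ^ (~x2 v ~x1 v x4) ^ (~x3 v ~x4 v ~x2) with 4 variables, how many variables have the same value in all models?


Find all satisfying assignments: 5 model(s).
Check which variables have the same value in every model.
No variable is fixed across all models.
Backbone size = 0.

0


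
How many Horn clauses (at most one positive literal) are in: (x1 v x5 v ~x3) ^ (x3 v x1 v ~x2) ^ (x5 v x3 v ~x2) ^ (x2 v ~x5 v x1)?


A Horn clause has at most one positive literal.
Clause 1: 2 positive lit(s) -> not Horn
Clause 2: 2 positive lit(s) -> not Horn
Clause 3: 2 positive lit(s) -> not Horn
Clause 4: 2 positive lit(s) -> not Horn
Total Horn clauses = 0.

0


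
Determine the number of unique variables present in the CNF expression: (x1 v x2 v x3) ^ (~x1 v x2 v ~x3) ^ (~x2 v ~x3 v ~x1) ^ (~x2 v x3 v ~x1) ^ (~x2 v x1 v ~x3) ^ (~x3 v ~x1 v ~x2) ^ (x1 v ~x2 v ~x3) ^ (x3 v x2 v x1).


Identify each distinct variable in the formula.
Variables found: x1, x2, x3.
Total distinct variables = 3.

3


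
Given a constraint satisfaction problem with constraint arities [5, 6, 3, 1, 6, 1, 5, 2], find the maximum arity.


The arities are: 5, 6, 3, 1, 6, 1, 5, 2.
Scan for the maximum value.
Maximum arity = 6.

6


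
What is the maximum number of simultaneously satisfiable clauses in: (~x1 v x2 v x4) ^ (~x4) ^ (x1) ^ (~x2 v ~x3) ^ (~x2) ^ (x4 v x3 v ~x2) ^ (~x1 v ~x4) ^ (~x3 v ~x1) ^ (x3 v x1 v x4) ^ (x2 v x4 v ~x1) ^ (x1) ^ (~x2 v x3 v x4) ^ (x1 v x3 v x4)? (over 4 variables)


Enumerate all 16 truth assignments.
For each, count how many of the 13 clauses are satisfied.
The formula is not fully satisfiable, so the maximum is below 13.
Maximum simultaneously satisfiable clauses = 11.

11


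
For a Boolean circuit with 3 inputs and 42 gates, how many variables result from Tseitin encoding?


The Tseitin transformation introduces one auxiliary variable per gate.
Total variables = inputs + gates = 3 + 42 = 45.

45


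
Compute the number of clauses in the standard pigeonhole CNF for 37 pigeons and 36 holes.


The PHP encoding has two parts:
1) At-least-one-hole clauses: 37 (one per pigeon, each with 36 literals).
2) At-most-one-pigeon-per-hole clauses: 36 holes * C(37,2) = 36 * 666 = 23976.
Total clauses = 37 + 23976 = 24013.

24013


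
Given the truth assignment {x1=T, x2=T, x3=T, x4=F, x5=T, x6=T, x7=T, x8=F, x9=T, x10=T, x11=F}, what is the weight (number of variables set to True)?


The weight is the number of variables assigned True.
True variables: x1, x2, x3, x5, x6, x7, x9, x10.
Weight = 8.

8


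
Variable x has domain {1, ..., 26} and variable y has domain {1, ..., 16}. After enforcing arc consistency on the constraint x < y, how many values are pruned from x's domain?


For the constraint x < y, x needs a supporting value in y's domain.
x can be at most 15 (one less than y's maximum).
Valid x values from domain: 15 out of 26.
Pruned = 26 - 15 = 11.

11


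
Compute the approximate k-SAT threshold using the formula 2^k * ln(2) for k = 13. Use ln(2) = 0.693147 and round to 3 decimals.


Using the asymptotic formula: threshold ~ 2^k * ln(2).
2^13 = 8192.
8192 * 0.693147 = 5678.26.

5678.26


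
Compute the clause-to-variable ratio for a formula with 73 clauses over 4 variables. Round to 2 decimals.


Clause-to-variable ratio = clauses / variables.
73 / 4 = 18.25.

18.25


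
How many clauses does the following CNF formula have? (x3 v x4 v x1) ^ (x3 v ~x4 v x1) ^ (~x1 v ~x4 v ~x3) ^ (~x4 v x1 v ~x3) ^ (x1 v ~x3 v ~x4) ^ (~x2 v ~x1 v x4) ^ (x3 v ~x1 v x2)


Each group enclosed in parentheses joined by ^ is one clause.
Counting the conjuncts: 7 clauses.

7


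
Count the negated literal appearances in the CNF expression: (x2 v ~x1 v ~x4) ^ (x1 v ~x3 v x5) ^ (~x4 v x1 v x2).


Scan each clause for negated literals.
Clause 1: 2 negative; Clause 2: 1 negative; Clause 3: 1 negative.
Total negative literal occurrences = 4.

4


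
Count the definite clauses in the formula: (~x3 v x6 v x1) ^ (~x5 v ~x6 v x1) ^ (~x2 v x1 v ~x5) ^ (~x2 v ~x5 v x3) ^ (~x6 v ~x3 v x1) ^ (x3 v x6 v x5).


A definite clause has exactly one positive literal.
Clause 1: 2 positive -> not definite
Clause 2: 1 positive -> definite
Clause 3: 1 positive -> definite
Clause 4: 1 positive -> definite
Clause 5: 1 positive -> definite
Clause 6: 3 positive -> not definite
Definite clause count = 4.

4


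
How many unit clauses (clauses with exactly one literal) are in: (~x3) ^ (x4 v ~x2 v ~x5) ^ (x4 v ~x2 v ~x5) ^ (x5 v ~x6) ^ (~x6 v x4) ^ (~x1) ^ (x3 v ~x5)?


A unit clause contains exactly one literal.
Unit clauses found: (~x3), (~x1).
Count = 2.

2


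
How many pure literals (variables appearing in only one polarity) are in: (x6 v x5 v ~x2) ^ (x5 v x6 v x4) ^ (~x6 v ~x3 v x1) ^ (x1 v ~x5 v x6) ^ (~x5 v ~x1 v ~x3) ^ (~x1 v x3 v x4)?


A pure literal appears in only one polarity across all clauses.
Pure literals: x2 (negative only), x4 (positive only).
Count = 2.

2


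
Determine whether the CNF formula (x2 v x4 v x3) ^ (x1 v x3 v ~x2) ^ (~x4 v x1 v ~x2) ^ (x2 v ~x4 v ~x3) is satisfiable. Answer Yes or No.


Check all 16 possible truth assignments.
Number of satisfying assignments found: 9.
The formula is satisfiable.

Yes


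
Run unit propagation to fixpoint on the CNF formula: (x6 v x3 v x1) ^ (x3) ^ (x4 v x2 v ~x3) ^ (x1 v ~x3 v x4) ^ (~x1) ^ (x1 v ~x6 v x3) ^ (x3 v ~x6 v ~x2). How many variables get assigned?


Unit propagation repeatedly assigns the literal in any unit clause, then simplifies.
Assignments in order: x3 = T, x1 = F, x4 = T.
No further unit clauses remain.
Total variables assigned = 3.

3


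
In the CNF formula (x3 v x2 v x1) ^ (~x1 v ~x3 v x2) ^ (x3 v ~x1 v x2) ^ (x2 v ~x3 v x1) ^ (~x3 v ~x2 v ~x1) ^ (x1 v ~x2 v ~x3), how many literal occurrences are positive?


Scan each clause for unnegated literals.
Clause 1: 3 positive; Clause 2: 1 positive; Clause 3: 2 positive; Clause 4: 2 positive; Clause 5: 0 positive; Clause 6: 1 positive.
Total positive literal occurrences = 9.

9


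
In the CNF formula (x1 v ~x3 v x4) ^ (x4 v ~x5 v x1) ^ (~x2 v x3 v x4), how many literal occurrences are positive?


Scan each clause for unnegated literals.
Clause 1: 2 positive; Clause 2: 2 positive; Clause 3: 2 positive.
Total positive literal occurrences = 6.

6


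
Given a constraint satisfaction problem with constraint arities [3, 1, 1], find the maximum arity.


The arities are: 3, 1, 1.
Scan for the maximum value.
Maximum arity = 3.

3


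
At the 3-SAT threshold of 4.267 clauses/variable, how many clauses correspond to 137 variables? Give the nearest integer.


The 3-SAT phase transition occurs at approximately 4.267 clauses per variable.
m = 4.267 * 137 = 584.579.
Rounded to nearest integer: 585.

585


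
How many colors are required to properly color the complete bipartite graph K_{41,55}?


K_{41,55} is bipartite by definition: the two parts are independent sets, with every edge crossing between them.
Color all vertices in one part with color 1 and all vertices in the other part with color 2.
Since the graph has at least one edge, one color does not suffice.
Chromatic number = 2.

2


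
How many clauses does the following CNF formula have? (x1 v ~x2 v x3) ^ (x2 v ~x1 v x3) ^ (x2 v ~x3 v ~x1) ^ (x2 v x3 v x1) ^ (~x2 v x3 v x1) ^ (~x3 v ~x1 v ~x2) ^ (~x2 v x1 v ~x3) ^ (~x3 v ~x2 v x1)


Each group enclosed in parentheses joined by ^ is one clause.
Counting the conjuncts: 8 clauses.

8


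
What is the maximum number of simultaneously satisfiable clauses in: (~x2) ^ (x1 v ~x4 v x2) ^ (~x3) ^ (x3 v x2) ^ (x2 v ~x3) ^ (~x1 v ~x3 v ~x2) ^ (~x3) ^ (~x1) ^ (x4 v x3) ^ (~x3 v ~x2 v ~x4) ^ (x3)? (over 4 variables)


Enumerate all 16 truth assignments.
For each, count how many of the 11 clauses are satisfied.
The formula is not fully satisfiable, so the maximum is below 11.
Maximum simultaneously satisfiable clauses = 9.

9


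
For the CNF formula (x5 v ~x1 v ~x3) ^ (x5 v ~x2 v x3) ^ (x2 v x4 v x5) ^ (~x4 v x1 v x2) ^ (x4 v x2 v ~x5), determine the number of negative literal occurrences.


Scan each clause for negated literals.
Clause 1: 2 negative; Clause 2: 1 negative; Clause 3: 0 negative; Clause 4: 1 negative; Clause 5: 1 negative.
Total negative literal occurrences = 5.

5


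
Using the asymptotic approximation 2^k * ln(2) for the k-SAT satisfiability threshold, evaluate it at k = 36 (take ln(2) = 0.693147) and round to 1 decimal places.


Using the asymptotic formula: threshold ~ 2^k * ln(2).
2^36 = 68719476736.
68719476736 * 0.693147 = 47632699141.1.

47632699141.1


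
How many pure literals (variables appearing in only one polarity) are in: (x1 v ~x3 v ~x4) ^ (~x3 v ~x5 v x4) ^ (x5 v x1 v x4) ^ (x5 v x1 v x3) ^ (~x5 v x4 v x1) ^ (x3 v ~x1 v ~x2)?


A pure literal appears in only one polarity across all clauses.
Pure literals: x2 (negative only).
Count = 1.

1


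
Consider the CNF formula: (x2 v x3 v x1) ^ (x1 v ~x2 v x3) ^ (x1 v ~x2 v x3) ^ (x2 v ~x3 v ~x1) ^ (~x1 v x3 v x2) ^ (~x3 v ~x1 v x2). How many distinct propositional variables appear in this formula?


Identify each distinct variable in the formula.
Variables found: x1, x2, x3.
Total distinct variables = 3.

3


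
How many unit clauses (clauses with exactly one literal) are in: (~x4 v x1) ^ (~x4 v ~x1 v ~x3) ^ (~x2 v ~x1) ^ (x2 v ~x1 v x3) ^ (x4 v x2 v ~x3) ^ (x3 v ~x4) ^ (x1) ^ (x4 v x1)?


A unit clause contains exactly one literal.
Unit clauses found: (x1).
Count = 1.

1


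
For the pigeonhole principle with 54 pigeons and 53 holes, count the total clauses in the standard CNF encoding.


The PHP encoding has two parts:
1) At-least-one-hole clauses: 54 (one per pigeon, each with 53 literals).
2) At-most-one-pigeon-per-hole clauses: 53 holes * C(54,2) = 53 * 1431 = 75843.
Total clauses = 54 + 75843 = 75897.

75897


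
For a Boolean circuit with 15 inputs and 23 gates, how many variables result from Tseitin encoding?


The Tseitin transformation introduces one auxiliary variable per gate.
Total variables = inputs + gates = 15 + 23 = 38.

38


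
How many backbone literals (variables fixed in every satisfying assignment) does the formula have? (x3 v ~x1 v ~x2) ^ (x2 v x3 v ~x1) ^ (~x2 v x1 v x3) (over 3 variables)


Find all satisfying assignments: 5 model(s).
Check which variables have the same value in every model.
No variable is fixed across all models.
Backbone size = 0.

0


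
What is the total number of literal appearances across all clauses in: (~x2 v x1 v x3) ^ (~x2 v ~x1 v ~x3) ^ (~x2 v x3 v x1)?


Clause lengths: 3, 3, 3.
Sum = 3 + 3 + 3 = 9.

9


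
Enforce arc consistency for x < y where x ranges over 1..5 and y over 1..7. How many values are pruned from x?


For the constraint x < y, x needs a supporting value in y's domain.
x can be at most 6 (one less than y's maximum).
Valid x values from domain: 5 out of 5.
Pruned = 5 - 5 = 0.

0


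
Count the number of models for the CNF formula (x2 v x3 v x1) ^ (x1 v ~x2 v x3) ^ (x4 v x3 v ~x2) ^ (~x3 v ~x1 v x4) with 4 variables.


Enumerate all 16 truth assignments over 4 variables.
Test each against every clause.
Satisfying assignments found: 9.

9


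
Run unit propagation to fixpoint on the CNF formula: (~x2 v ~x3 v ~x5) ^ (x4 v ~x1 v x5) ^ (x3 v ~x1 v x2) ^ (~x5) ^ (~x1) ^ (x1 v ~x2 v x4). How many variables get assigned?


Unit propagation repeatedly assigns the literal in any unit clause, then simplifies.
Assignments in order: x5 = F, x1 = F.
No further unit clauses remain.
Total variables assigned = 2.

2


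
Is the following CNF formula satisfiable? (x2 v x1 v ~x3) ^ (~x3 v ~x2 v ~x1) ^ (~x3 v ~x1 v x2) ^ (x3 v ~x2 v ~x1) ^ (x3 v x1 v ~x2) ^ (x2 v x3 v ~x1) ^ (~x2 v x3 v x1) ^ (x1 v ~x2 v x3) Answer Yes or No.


Check all 8 possible truth assignments.
Number of satisfying assignments found: 2.
The formula is satisfiable.

Yes


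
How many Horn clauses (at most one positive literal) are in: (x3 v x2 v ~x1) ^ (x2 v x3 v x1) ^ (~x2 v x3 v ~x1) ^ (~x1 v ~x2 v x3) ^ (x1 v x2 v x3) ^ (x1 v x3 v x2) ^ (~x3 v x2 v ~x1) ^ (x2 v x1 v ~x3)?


A Horn clause has at most one positive literal.
Clause 1: 2 positive lit(s) -> not Horn
Clause 2: 3 positive lit(s) -> not Horn
Clause 3: 1 positive lit(s) -> Horn
Clause 4: 1 positive lit(s) -> Horn
Clause 5: 3 positive lit(s) -> not Horn
Clause 6: 3 positive lit(s) -> not Horn
Clause 7: 1 positive lit(s) -> Horn
Clause 8: 2 positive lit(s) -> not Horn
Total Horn clauses = 3.

3


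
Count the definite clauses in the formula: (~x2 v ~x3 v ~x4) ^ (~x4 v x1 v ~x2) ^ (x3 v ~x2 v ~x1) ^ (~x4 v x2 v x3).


A definite clause has exactly one positive literal.
Clause 1: 0 positive -> not definite
Clause 2: 1 positive -> definite
Clause 3: 1 positive -> definite
Clause 4: 2 positive -> not definite
Definite clause count = 2.

2


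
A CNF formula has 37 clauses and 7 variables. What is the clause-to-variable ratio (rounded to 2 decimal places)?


Clause-to-variable ratio = clauses / variables.
37 / 7 = 5.29.

5.29


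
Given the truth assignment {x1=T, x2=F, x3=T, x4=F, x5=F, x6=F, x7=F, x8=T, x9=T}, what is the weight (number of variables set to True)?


The weight is the number of variables assigned True.
True variables: x1, x3, x8, x9.
Weight = 4.

4


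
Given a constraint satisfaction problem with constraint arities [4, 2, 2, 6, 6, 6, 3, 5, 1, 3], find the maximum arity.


The arities are: 4, 2, 2, 6, 6, 6, 3, 5, 1, 3.
Scan for the maximum value.
Maximum arity = 6.

6


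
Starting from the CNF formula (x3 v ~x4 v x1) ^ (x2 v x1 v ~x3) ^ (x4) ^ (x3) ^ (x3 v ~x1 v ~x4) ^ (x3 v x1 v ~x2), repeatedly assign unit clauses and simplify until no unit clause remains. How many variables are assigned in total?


Unit propagation repeatedly assigns the literal in any unit clause, then simplifies.
Assignments in order: x4 = T, x3 = T.
No further unit clauses remain.
Total variables assigned = 2.

2


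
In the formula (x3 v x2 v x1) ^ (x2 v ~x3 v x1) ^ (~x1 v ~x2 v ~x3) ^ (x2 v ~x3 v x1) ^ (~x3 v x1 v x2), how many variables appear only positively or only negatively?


A pure literal appears in only one polarity across all clauses.
No pure literals found.
Count = 0.

0


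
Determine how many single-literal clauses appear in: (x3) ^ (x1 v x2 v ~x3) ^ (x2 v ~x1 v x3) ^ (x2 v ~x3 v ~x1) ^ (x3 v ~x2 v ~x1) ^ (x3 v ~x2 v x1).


A unit clause contains exactly one literal.
Unit clauses found: (x3).
Count = 1.

1


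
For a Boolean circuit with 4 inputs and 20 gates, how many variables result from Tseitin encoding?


The Tseitin transformation introduces one auxiliary variable per gate.
Total variables = inputs + gates = 4 + 20 = 24.

24


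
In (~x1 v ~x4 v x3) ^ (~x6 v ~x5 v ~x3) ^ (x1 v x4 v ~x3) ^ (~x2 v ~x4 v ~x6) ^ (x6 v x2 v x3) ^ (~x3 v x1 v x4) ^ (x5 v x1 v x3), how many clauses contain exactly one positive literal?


A definite clause has exactly one positive literal.
Clause 1: 1 positive -> definite
Clause 2: 0 positive -> not definite
Clause 3: 2 positive -> not definite
Clause 4: 0 positive -> not definite
Clause 5: 3 positive -> not definite
Clause 6: 2 positive -> not definite
Clause 7: 3 positive -> not definite
Definite clause count = 1.

1


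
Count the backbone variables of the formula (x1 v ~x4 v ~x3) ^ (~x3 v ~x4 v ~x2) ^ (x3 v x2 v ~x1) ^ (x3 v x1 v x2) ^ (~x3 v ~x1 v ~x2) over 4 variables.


Find all satisfying assignments: 8 model(s).
Check which variables have the same value in every model.
No variable is fixed across all models.
Backbone size = 0.

0


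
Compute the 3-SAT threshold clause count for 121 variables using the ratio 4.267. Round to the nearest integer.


The 3-SAT phase transition occurs at approximately 4.267 clauses per variable.
m = 4.267 * 121 = 516.307.
Rounded to nearest integer: 516.

516


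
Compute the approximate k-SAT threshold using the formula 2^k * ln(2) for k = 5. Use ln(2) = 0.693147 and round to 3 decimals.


Using the asymptotic formula: threshold ~ 2^k * ln(2).
2^5 = 32.
32 * 0.693147 = 22.181.

22.181


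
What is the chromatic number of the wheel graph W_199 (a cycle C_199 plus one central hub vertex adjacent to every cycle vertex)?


W_199 consists of the cycle C_199 together with a hub vertex adjacent to every cycle vertex.
The cycle C_199 needs 3 colors (odd cycle -> 3).
The hub is adjacent to every cycle vertex, so it must receive a new color distinct from all of them.
Chromatic number = 3 + 1 = 4.

4


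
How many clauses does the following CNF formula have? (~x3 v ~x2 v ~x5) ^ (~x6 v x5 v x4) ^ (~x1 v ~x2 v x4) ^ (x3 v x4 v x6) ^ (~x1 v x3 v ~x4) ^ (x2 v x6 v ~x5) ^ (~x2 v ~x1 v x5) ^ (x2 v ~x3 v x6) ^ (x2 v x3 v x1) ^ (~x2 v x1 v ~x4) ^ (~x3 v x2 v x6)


Each group enclosed in parentheses joined by ^ is one clause.
Counting the conjuncts: 11 clauses.

11


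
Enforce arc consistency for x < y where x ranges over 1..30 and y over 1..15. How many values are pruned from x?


For the constraint x < y, x needs a supporting value in y's domain.
x can be at most 14 (one less than y's maximum).
Valid x values from domain: 14 out of 30.
Pruned = 30 - 14 = 16.

16


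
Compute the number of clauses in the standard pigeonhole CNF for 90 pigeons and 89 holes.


The PHP encoding has two parts:
1) At-least-one-hole clauses: 90 (one per pigeon, each with 89 literals).
2) At-most-one-pigeon-per-hole clauses: 89 holes * C(90,2) = 89 * 4005 = 356445.
Total clauses = 90 + 356445 = 356535.

356535


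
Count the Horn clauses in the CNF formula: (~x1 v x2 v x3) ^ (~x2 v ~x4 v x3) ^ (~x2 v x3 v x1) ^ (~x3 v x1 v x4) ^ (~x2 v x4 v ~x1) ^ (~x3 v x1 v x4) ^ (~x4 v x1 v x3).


A Horn clause has at most one positive literal.
Clause 1: 2 positive lit(s) -> not Horn
Clause 2: 1 positive lit(s) -> Horn
Clause 3: 2 positive lit(s) -> not Horn
Clause 4: 2 positive lit(s) -> not Horn
Clause 5: 1 positive lit(s) -> Horn
Clause 6: 2 positive lit(s) -> not Horn
Clause 7: 2 positive lit(s) -> not Horn
Total Horn clauses = 2.

2


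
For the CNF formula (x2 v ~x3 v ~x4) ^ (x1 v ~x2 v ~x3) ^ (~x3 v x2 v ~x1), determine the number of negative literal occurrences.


Scan each clause for negated literals.
Clause 1: 2 negative; Clause 2: 2 negative; Clause 3: 2 negative.
Total negative literal occurrences = 6.

6


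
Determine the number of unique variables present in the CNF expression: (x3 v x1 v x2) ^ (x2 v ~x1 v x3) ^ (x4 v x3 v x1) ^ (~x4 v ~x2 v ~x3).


Identify each distinct variable in the formula.
Variables found: x1, x2, x3, x4.
Total distinct variables = 4.

4


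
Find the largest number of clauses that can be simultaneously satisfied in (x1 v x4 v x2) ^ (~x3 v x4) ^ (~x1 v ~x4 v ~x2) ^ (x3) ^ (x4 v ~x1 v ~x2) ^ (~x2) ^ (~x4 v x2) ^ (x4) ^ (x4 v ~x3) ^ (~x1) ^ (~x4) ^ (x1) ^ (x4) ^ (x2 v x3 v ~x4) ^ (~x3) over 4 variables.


Enumerate all 16 truth assignments.
For each, count how many of the 15 clauses are satisfied.
The formula is not fully satisfiable, so the maximum is below 15.
Maximum simultaneously satisfiable clauses = 11.

11


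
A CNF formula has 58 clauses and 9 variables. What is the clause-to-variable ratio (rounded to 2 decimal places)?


Clause-to-variable ratio = clauses / variables.
58 / 9 = 6.44.

6.44


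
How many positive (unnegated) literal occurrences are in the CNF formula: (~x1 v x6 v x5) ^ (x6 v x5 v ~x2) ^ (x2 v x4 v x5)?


Scan each clause for unnegated literals.
Clause 1: 2 positive; Clause 2: 2 positive; Clause 3: 3 positive.
Total positive literal occurrences = 7.

7


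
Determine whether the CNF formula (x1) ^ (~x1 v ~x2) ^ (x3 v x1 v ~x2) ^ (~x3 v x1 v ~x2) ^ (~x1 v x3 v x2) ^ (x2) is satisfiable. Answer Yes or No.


Check all 8 possible truth assignments.
Number of satisfying assignments found: 0.
The formula is unsatisfiable.

No


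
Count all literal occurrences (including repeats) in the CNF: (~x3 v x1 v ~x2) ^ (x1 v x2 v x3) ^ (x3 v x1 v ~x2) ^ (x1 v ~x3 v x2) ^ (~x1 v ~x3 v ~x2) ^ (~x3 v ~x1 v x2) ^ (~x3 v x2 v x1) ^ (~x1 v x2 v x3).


Clause lengths: 3, 3, 3, 3, 3, 3, 3, 3.
Sum = 3 + 3 + 3 + 3 + 3 + 3 + 3 + 3 = 24.

24


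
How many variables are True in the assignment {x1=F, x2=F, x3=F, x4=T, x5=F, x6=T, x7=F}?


The weight is the number of variables assigned True.
True variables: x4, x6.
Weight = 2.

2


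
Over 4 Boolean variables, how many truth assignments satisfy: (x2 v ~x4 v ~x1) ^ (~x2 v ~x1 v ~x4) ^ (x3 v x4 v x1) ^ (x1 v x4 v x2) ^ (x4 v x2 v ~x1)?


Enumerate all 16 truth assignments over 4 variables.
Test each against every clause.
Satisfying assignments found: 7.

7


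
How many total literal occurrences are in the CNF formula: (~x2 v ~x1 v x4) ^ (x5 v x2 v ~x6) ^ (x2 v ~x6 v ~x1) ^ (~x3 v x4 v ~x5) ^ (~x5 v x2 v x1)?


Clause lengths: 3, 3, 3, 3, 3.
Sum = 3 + 3 + 3 + 3 + 3 = 15.

15


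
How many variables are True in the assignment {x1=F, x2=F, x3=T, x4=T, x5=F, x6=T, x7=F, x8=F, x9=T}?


The weight is the number of variables assigned True.
True variables: x3, x4, x6, x9.
Weight = 4.

4


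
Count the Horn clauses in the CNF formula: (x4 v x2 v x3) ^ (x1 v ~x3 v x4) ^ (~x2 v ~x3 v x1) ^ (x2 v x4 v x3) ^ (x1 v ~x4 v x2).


A Horn clause has at most one positive literal.
Clause 1: 3 positive lit(s) -> not Horn
Clause 2: 2 positive lit(s) -> not Horn
Clause 3: 1 positive lit(s) -> Horn
Clause 4: 3 positive lit(s) -> not Horn
Clause 5: 2 positive lit(s) -> not Horn
Total Horn clauses = 1.

1


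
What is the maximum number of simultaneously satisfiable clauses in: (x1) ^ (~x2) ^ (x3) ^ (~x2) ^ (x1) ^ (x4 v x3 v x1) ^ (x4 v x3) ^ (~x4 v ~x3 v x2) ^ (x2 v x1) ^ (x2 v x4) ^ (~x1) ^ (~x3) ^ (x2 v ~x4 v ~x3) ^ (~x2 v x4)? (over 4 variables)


Enumerate all 16 truth assignments.
For each, count how many of the 14 clauses are satisfied.
The formula is not fully satisfiable, so the maximum is below 14.
Maximum simultaneously satisfiable clauses = 12.

12


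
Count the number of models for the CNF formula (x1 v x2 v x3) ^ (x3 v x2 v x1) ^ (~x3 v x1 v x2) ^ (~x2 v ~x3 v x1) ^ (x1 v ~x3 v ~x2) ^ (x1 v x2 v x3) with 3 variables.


Enumerate all 8 truth assignments over 3 variables.
Test each against every clause.
Satisfying assignments found: 5.

5


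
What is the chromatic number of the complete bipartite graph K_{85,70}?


K_{85,70} is bipartite by definition: the two parts are independent sets, with every edge crossing between them.
Color all vertices in one part with color 1 and all vertices in the other part with color 2.
Since the graph has at least one edge, one color does not suffice.
Chromatic number = 2.

2


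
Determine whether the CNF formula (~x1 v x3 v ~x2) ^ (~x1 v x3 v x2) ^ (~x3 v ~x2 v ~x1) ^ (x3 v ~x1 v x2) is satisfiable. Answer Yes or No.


Check all 8 possible truth assignments.
Number of satisfying assignments found: 5.
The formula is satisfiable.

Yes


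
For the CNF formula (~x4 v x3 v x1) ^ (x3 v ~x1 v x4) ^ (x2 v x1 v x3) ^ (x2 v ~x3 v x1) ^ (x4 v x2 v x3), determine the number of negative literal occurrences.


Scan each clause for negated literals.
Clause 1: 1 negative; Clause 2: 1 negative; Clause 3: 0 negative; Clause 4: 1 negative; Clause 5: 0 negative.
Total negative literal occurrences = 3.

3


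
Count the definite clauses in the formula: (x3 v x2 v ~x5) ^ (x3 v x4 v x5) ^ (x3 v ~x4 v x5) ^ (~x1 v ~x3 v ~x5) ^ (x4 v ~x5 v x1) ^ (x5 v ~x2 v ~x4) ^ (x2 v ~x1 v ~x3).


A definite clause has exactly one positive literal.
Clause 1: 2 positive -> not definite
Clause 2: 3 positive -> not definite
Clause 3: 2 positive -> not definite
Clause 4: 0 positive -> not definite
Clause 5: 2 positive -> not definite
Clause 6: 1 positive -> definite
Clause 7: 1 positive -> definite
Definite clause count = 2.

2


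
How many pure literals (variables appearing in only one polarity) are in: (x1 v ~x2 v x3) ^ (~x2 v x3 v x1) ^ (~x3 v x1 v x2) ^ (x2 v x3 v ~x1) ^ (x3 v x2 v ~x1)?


A pure literal appears in only one polarity across all clauses.
No pure literals found.
Count = 0.

0


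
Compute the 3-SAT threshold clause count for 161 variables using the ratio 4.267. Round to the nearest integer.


The 3-SAT phase transition occurs at approximately 4.267 clauses per variable.
m = 4.267 * 161 = 686.987.
Rounded to nearest integer: 687.

687


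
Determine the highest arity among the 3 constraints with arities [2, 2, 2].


The arities are: 2, 2, 2.
Scan for the maximum value.
Maximum arity = 2.

2


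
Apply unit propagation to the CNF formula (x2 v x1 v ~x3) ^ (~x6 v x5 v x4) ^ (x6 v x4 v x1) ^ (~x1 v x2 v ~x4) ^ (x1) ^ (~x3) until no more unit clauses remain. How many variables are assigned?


Unit propagation repeatedly assigns the literal in any unit clause, then simplifies.
Assignments in order: x1 = T, x3 = F.
No further unit clauses remain.
Total variables assigned = 2.

2


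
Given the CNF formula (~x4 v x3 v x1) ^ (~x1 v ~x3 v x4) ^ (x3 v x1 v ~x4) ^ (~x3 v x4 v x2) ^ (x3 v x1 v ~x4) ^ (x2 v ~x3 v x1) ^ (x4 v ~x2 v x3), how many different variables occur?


Identify each distinct variable in the formula.
Variables found: x1, x2, x3, x4.
Total distinct variables = 4.

4


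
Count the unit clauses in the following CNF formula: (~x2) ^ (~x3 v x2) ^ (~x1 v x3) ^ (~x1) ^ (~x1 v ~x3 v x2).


A unit clause contains exactly one literal.
Unit clauses found: (~x2), (~x1).
Count = 2.

2


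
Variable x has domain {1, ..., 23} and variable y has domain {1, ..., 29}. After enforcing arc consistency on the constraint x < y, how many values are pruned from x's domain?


For the constraint x < y, x needs a supporting value in y's domain.
x can be at most 28 (one less than y's maximum).
Valid x values from domain: 23 out of 23.
Pruned = 23 - 23 = 0.

0


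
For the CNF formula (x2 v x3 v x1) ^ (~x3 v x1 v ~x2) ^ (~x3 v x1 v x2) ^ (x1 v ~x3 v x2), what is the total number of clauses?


Each group enclosed in parentheses joined by ^ is one clause.
Counting the conjuncts: 4 clauses.

4


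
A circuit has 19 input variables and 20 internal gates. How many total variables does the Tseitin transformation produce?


The Tseitin transformation introduces one auxiliary variable per gate.
Total variables = inputs + gates = 19 + 20 = 39.

39


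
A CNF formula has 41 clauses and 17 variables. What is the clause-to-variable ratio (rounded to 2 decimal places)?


Clause-to-variable ratio = clauses / variables.
41 / 17 = 2.41.

2.41


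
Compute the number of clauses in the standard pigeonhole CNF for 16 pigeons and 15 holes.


The PHP encoding has two parts:
1) At-least-one-hole clauses: 16 (one per pigeon, each with 15 literals).
2) At-most-one-pigeon-per-hole clauses: 15 holes * C(16,2) = 15 * 120 = 1800.
Total clauses = 16 + 1800 = 1816.

1816


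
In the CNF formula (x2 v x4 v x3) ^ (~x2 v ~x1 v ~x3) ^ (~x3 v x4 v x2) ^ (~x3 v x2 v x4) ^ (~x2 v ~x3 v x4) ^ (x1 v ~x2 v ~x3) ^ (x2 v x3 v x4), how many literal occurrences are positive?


Scan each clause for unnegated literals.
Clause 1: 3 positive; Clause 2: 0 positive; Clause 3: 2 positive; Clause 4: 2 positive; Clause 5: 1 positive; Clause 6: 1 positive; Clause 7: 3 positive.
Total positive literal occurrences = 12.

12


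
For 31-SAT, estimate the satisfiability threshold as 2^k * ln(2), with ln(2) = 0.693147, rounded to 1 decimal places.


Using the asymptotic formula: threshold ~ 2^k * ln(2).
2^31 = 2147483648.
2147483648 * 0.693147 = 1488521848.2.

1488521848.2


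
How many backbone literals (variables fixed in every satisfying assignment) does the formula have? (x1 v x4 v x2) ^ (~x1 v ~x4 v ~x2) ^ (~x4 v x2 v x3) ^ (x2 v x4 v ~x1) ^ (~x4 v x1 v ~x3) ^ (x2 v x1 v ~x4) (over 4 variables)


Find all satisfying assignments: 6 model(s).
Check which variables have the same value in every model.
No variable is fixed across all models.
Backbone size = 0.

0


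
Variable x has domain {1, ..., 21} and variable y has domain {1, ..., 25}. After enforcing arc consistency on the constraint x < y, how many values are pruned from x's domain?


For the constraint x < y, x needs a supporting value in y's domain.
x can be at most 24 (one less than y's maximum).
Valid x values from domain: 21 out of 21.
Pruned = 21 - 21 = 0.

0


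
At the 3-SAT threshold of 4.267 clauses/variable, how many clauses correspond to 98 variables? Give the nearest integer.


The 3-SAT phase transition occurs at approximately 4.267 clauses per variable.
m = 4.267 * 98 = 418.166.
Rounded to nearest integer: 418.

418


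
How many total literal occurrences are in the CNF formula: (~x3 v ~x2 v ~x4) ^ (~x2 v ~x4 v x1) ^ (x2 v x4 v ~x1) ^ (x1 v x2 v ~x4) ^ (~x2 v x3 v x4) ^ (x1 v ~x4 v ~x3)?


Clause lengths: 3, 3, 3, 3, 3, 3.
Sum = 3 + 3 + 3 + 3 + 3 + 3 = 18.

18


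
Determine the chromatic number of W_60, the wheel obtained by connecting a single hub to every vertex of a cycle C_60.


W_60 consists of the cycle C_60 together with a hub vertex adjacent to every cycle vertex.
The cycle C_60 needs 2 colors (even cycle -> 2).
The hub is adjacent to every cycle vertex, so it must receive a new color distinct from all of them.
Chromatic number = 2 + 1 = 3.

3


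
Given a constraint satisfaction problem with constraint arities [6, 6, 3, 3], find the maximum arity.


The arities are: 6, 6, 3, 3.
Scan for the maximum value.
Maximum arity = 6.

6


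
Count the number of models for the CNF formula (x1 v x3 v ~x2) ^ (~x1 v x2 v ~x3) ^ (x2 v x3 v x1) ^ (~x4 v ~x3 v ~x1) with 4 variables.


Enumerate all 16 truth assignments over 4 variables.
Test each against every clause.
Satisfying assignments found: 9.

9


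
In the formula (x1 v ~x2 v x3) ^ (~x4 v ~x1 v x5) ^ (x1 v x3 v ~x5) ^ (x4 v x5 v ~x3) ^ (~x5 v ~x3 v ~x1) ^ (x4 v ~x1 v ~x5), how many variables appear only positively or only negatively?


A pure literal appears in only one polarity across all clauses.
Pure literals: x2 (negative only).
Count = 1.

1


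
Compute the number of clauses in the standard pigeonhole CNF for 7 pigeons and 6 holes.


The PHP encoding has two parts:
1) At-least-one-hole clauses: 7 (one per pigeon, each with 6 literals).
2) At-most-one-pigeon-per-hole clauses: 6 holes * C(7,2) = 6 * 21 = 126.
Total clauses = 7 + 126 = 133.

133


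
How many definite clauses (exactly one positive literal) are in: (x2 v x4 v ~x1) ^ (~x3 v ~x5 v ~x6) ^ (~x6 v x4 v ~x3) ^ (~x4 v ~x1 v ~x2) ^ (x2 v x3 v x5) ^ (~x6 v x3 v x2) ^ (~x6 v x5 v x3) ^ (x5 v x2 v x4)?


A definite clause has exactly one positive literal.
Clause 1: 2 positive -> not definite
Clause 2: 0 positive -> not definite
Clause 3: 1 positive -> definite
Clause 4: 0 positive -> not definite
Clause 5: 3 positive -> not definite
Clause 6: 2 positive -> not definite
Clause 7: 2 positive -> not definite
Clause 8: 3 positive -> not definite
Definite clause count = 1.

1


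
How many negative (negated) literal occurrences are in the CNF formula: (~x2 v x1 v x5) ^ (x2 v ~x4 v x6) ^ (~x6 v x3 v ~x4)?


Scan each clause for negated literals.
Clause 1: 1 negative; Clause 2: 1 negative; Clause 3: 2 negative.
Total negative literal occurrences = 4.

4


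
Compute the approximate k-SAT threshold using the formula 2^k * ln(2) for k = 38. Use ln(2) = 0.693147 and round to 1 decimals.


Using the asymptotic formula: threshold ~ 2^k * ln(2).
2^38 = 274877906944.
274877906944 * 0.693147 = 190530796564.5.

190530796564.5


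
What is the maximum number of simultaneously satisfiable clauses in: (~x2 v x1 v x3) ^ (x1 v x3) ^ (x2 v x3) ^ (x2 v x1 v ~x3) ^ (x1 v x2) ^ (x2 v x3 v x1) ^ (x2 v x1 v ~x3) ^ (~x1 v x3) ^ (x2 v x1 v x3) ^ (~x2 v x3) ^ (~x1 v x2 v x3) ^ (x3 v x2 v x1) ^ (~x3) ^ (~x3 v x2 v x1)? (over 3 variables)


Enumerate all 8 truth assignments.
For each, count how many of the 14 clauses are satisfied.
The formula is not fully satisfiable, so the maximum is below 14.
Maximum simultaneously satisfiable clauses = 13.

13


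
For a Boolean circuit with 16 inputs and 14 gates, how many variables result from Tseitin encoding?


The Tseitin transformation introduces one auxiliary variable per gate.
Total variables = inputs + gates = 16 + 14 = 30.

30


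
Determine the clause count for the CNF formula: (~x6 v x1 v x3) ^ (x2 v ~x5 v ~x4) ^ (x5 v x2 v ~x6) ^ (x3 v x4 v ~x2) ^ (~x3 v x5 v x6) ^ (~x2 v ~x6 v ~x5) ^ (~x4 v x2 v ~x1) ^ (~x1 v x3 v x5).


Each group enclosed in parentheses joined by ^ is one clause.
Counting the conjuncts: 8 clauses.

8


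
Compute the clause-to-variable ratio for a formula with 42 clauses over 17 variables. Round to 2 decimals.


Clause-to-variable ratio = clauses / variables.
42 / 17 = 2.47.

2.47


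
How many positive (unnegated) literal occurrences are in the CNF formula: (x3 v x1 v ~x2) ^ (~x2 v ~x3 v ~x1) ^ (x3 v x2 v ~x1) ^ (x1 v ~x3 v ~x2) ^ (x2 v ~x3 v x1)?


Scan each clause for unnegated literals.
Clause 1: 2 positive; Clause 2: 0 positive; Clause 3: 2 positive; Clause 4: 1 positive; Clause 5: 2 positive.
Total positive literal occurrences = 7.

7
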